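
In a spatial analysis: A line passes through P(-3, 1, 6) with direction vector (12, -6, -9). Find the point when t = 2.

P(t) = P + t·d
  = (-3 + 12·2, 1 + (-6)·2, 6 + (-9)·2)
  = (-3 + 24, 1 - 12, 6 - 18)
  = (21, -11, -12)

(21, -11, -12)


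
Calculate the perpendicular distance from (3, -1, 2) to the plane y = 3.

distance = |a·x₀ + b·y₀ + c·z₀ - d| / √(a² + b² + c²)
  = |0·3 + 1·(-1) + 0·2 - 3| / √(0² + 1² + 0²)
  = |0 - 1 + 0 - 3| / √(0 + 1 + 0)
  = |-4| / √1
  = 4 / 1
  ≈ 4

4


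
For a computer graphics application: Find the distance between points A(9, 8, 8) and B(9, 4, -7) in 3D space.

d = √[(x₂-x₁)² + (y₂-y₁)² + (z₂-z₁)²]
  = √[0² + (-4)² + (-15)²]
  = √[0 + 16 + 225]
  = √241
  ≈ 15.52

15.52


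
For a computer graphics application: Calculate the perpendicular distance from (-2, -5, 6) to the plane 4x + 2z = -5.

distance = |a·x₀ + b·y₀ + c·z₀ - d| / √(a² + b² + c²)
  = |4·(-2) + 0·(-5) + 2·6 - (-5)| / √(4² + 0² + 2²)
  = |-8 + 0 + 12 + 5| / √(16 + 0 + 4)
  = |9| / √20
  = 9 / 4.472
  ≈ 2.012

2.012


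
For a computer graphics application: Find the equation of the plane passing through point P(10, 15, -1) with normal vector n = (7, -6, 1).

The plane through P with normal n = (a, b, c) satisfies n·(r - P) = 0,
i.e. ax + by + cz = a·x₀ + b·y₀ + c·z₀.
d = 7·10 + (-6)·15 + 1·(-1)
  = 70 - 90 - 1
  = -21
Equation: 7x - 6y + z = -21

7x - 6y + z = -21


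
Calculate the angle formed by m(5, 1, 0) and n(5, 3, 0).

m·n = 5·5 + 1·3 + 0·0 = 25 + 3 + 0 = 28
|m| = √(5² + 1² + 0²) = √26 ≈ 5.099
|n| = √(5² + 3² + 0²) = √34 ≈ 5.831
cos θ = (m·n)/(|m||n|) = 28/(5.099·5.831) ≈ 0.9417
θ = arccos(0.9417) ≈ 19.65°

19.65°


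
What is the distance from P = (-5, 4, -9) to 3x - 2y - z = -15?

distance = |a·x₀ + b·y₀ + c·z₀ - d| / √(a² + b² + c²)
  = |3·(-5) + (-2)·4 + (-1)·(-9) - (-15)| / √(3² + (-2)² + (-1)²)
  = |-15 - 8 + 9 + 15| / √(9 + 4 + 1)
  = |1| / √14
  = 1 / 3.742
  ≈ 0.2673

0.2673


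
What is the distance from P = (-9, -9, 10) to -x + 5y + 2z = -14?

distance = |a·x₀ + b·y₀ + c·z₀ - d| / √(a² + b² + c²)
  = |(-1)·(-9) + 5·(-9) + 2·10 - (-14)| / √((-1)² + 5² + 2²)
  = |9 - 45 + 20 + 14| / √(1 + 25 + 4)
  = |-2| / √30
  = 2 / 5.477
  ≈ 0.3651

0.3651


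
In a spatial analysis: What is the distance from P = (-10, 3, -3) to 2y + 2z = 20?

distance = |a·x₀ + b·y₀ + c·z₀ - d| / √(a² + b² + c²)
  = |0·(-10) + 2·3 + 2·(-3) - 20| / √(0² + 2² + 2²)
  = |0 + 6 - 6 - 20| / √(0 + 4 + 4)
  = |-20| / √8
  = 20 / 2.828
  ≈ 7.071

7.071


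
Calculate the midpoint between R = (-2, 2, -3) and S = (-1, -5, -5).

M = ((x₁+x₂)/2, (y₁+y₂)/2, (z₁+z₂)/2)
  = ((-2 - 1)/2, (2 - 5)/2, (-3 - 5)/2)
  = (-3/2, -3/2, -8/2)
  = (-1.5, -1.5, -4)

(-1.5, -1.5, -4)


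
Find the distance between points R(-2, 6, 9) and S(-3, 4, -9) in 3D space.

d = √[(x₂-x₁)² + (y₂-y₁)² + (z₂-z₁)²]
  = √[(-1)² + (-2)² + (-18)²]
  = √[1 + 4 + 324]
  = √329
  ≈ 18.14

18.14


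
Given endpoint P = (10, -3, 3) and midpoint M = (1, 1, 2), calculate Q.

Q = 2M - P
  = (2·1 - 10, 2·1 - (-3), 2·2 - 3)
  = (2 - 10, 2 + 3, 4 - 3)
  = (-8, 5, 1)

(-8, 5, 1)


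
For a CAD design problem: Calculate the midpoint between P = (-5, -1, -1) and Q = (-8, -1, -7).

M = ((x₁+x₂)/2, (y₁+y₂)/2, (z₁+z₂)/2)
  = ((-5 - 8)/2, (-1 - 1)/2, (-1 - 7)/2)
  = (-13/2, -2/2, -8/2)
  = (-6.5, -1, -4)

(-6.5, -1, -4)


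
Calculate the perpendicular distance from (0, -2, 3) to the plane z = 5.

distance = |a·x₀ + b·y₀ + c·z₀ - d| / √(a² + b² + c²)
  = |0·0 + 0·(-2) + 1·3 - 5| / √(0² + 0² + 1²)
  = |0 + 0 + 3 - 5| / √(0 + 0 + 1)
  = |-2| / √1
  = 2 / 1
  ≈ 2

2


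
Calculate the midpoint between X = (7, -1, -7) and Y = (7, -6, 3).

M = ((x₁+x₂)/2, (y₁+y₂)/2, (z₁+z₂)/2)
  = ((7 + 7)/2, (-1 - 6)/2, (-7 + 3)/2)
  = (14/2, -7/2, -4/2)
  = (7, -3.5, -2)

(7, -3.5, -2)


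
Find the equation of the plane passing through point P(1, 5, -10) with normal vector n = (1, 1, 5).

The plane through P with normal n = (a, b, c) satisfies n·(r - P) = 0,
i.e. ax + by + cz = a·x₀ + b·y₀ + c·z₀.
d = 1·1 + 1·5 + 5·(-10)
  = 1 + 5 - 50
  = -44
Equation: x + y + 5z = -44

x + y + 5z = -44


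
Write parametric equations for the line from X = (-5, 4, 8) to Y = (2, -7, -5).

Direction vector d = Y - X = (2 + 5, -7 - 4, -5 - 8) = (7, -11, -13)
Parametric form r = X + t·d:
x = -5 + 7t, y = 4 - 11t, z = 8 - 13t

x = -5 + 7t, y = 4 - 11t, z = 8 - 13t


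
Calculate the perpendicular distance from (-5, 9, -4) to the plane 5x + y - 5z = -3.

distance = |a·x₀ + b·y₀ + c·z₀ - d| / √(a² + b² + c²)
  = |5·(-5) + 1·9 + (-5)·(-4) - (-3)| / √(5² + 1² + (-5)²)
  = |-25 + 9 + 20 + 3| / √(25 + 1 + 25)
  = |7| / √51
  = 7 / 7.141
  ≈ 0.9802

0.9802


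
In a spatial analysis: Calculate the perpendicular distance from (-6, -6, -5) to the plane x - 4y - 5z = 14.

distance = |a·x₀ + b·y₀ + c·z₀ - d| / √(a² + b² + c²)
  = |1·(-6) + (-4)·(-6) + (-5)·(-5) - 14| / √(1² + (-4)² + (-5)²)
  = |-6 + 24 + 25 - 14| / √(1 + 16 + 25)
  = |29| / √42
  = 29 / 6.481
  ≈ 4.475

4.475


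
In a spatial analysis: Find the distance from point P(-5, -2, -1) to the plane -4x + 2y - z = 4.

distance = |a·x₀ + b·y₀ + c·z₀ - d| / √(a² + b² + c²)
  = |(-4)·(-5) + 2·(-2) + (-1)·(-1) - 4| / √((-4)² + 2² + (-1)²)
  = |20 - 4 + 1 - 4| / √(16 + 4 + 1)
  = |13| / √21
  = 13 / 4.583
  ≈ 2.837

2.837


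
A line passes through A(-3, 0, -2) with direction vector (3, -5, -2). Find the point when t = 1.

P(t) = A + t·d
  = (-3 + 3·1, 0 + (-5)·1, -2 + (-2)·1)
  = (-3 + 3, 0 - 5, -2 - 2)
  = (0, -5, -4)

(0, -5, -4)


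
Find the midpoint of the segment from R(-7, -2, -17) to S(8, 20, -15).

M = ((x₁+x₂)/2, (y₁+y₂)/2, (z₁+z₂)/2)
  = ((-7 + 8)/2, (-2 + 20)/2, (-17 - 15)/2)
  = (1/2, 18/2, -32/2)
  = (0.5, 9, -16)

(0.5, 9, -16)


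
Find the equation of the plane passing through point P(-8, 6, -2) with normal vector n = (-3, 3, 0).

The plane through P with normal n = (a, b, c) satisfies n·(r - P) = 0,
i.e. ax + by + cz = a·x₀ + b·y₀ + c·z₀.
d = (-3)·(-8) + 3·6 + 0·(-2)
  = 24 + 18 + 0
  = 42
Equation: -3x + 3y = 42

-3x + 3y = 42


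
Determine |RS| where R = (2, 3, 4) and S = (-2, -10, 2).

d = √[(x₂-x₁)² + (y₂-y₁)² + (z₂-z₁)²]
  = √[(-4)² + (-13)² + (-2)²]
  = √[16 + 169 + 4]
  = √189
  ≈ 13.75

13.75


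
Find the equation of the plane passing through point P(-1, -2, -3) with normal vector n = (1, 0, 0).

The plane through P with normal n = (a, b, c) satisfies n·(r - P) = 0,
i.e. ax + by + cz = a·x₀ + b·y₀ + c·z₀.
d = 1·(-1) + 0·(-2) + 0·(-3)
  = -1 + 0 + 0
  = -1
Equation: x = -1

x = -1


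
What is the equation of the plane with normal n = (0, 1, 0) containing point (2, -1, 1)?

The plane through P with normal n = (a, b, c) satisfies n·(r - P) = 0,
i.e. ax + by + cz = a·x₀ + b·y₀ + c·z₀.
d = 0·2 + 1·(-1) + 0·1
  = 0 - 1 + 0
  = -1
Equation: y = -1

y = -1


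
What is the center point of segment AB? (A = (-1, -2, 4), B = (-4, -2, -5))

M = ((x₁+x₂)/2, (y₁+y₂)/2, (z₁+z₂)/2)
  = ((-1 - 4)/2, (-2 - 2)/2, (4 - 5)/2)
  = (-5/2, -4/2, -1/2)
  = (-2.5, -2, -0.5)

(-2.5, -2, -0.5)


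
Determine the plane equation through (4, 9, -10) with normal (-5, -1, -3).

The plane through P with normal n = (a, b, c) satisfies n·(r - P) = 0,
i.e. ax + by + cz = a·x₀ + b·y₀ + c·z₀.
d = (-5)·4 + (-1)·9 + (-3)·(-10)
  = -20 - 9 + 30
  = 1
Equation: -5x - y - 3z = 1

-5x - y - 3z = 1


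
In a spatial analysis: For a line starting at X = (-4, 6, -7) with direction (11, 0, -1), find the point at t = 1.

P(t) = X + t·d
  = (-4 + 11·1, 6 + 0·1, -7 + (-1)·1)
  = (-4 + 11, 6 + 0, -7 - 1)
  = (7, 6, -8)

(7, 6, -8)


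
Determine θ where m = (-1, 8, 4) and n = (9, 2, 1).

m·n = (-1)·9 + 8·2 + 4·1 = -9 + 16 + 4 = 11
|m| = √((-1)² + 8² + 4²) = √81 ≈ 9
|n| = √(9² + 2² + 1²) = √86 ≈ 9.274
cos θ = (m·n)/(|m||n|) = 11/(9·9.274) ≈ 0.1318
θ = arccos(0.1318) ≈ 82.43°

82.43°


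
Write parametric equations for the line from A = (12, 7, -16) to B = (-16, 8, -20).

Direction vector d = B - A = (-16 - 12, 8 - 7, -20 + 16) = (-28, 1, -4)
Parametric form r = A + t·d:
x = 12 - 28t, y = 7 + t, z = -16 - 4t

x = 12 - 28t, y = 7 + t, z = -16 - 4t


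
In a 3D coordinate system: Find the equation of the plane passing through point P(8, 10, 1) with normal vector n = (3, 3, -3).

The plane through P with normal n = (a, b, c) satisfies n·(r - P) = 0,
i.e. ax + by + cz = a·x₀ + b·y₀ + c·z₀.
d = 3·8 + 3·10 + (-3)·1
  = 24 + 30 - 3
  = 51
Equation: 3x + 3y - 3z = 51

3x + 3y - 3z = 51


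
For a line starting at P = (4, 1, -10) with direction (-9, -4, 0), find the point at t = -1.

P(t) = P + t·d
  = (4 + (-9)·(-1), 1 + (-4)·(-1), -10 + 0·(-1))
  = (4 + 9, 1 + 4, -10 + 0)
  = (13, 5, -10)

(13, 5, -10)


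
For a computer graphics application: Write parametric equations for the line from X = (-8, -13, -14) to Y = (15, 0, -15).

Direction vector d = Y - X = (15 + 8, 0 + 13, -15 + 14) = (23, 13, -1)
Parametric form r = X + t·d:
x = -8 + 23t, y = -13 + 13t, z = -14 - t

x = -8 + 23t, y = -13 + 13t, z = -14 - t


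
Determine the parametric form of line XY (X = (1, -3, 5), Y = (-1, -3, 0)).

Direction vector d = Y - X = (-1 - 1, -3 + 3, 0 - 5) = (-2, 0, -5)
Parametric form r = X + t·d:
x = 1 - 2t, y = -3, z = 5 - 5t

x = 1 - 2t, y = -3, z = 5 - 5t


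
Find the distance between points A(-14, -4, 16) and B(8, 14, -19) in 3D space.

d = √[(x₂-x₁)² + (y₂-y₁)² + (z₂-z₁)²]
  = √[22² + 18² + (-35)²]
  = √[484 + 324 + 1225]
  = √2033
  ≈ 45.09

45.09


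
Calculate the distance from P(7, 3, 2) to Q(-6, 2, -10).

d = √[(x₂-x₁)² + (y₂-y₁)² + (z₂-z₁)²]
  = √[(-13)² + (-1)² + (-12)²]
  = √[169 + 1 + 144]
  = √314
  ≈ 17.72

17.72


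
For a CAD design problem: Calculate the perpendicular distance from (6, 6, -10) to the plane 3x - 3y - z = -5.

distance = |a·x₀ + b·y₀ + c·z₀ - d| / √(a² + b² + c²)
  = |3·6 + (-3)·6 + (-1)·(-10) - (-5)| / √(3² + (-3)² + (-1)²)
  = |18 - 18 + 10 + 5| / √(9 + 9 + 1)
  = |15| / √19
  = 15 / 4.359
  ≈ 3.441

3.441


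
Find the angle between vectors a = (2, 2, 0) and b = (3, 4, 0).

a·b = 2·3 + 2·4 + 0·0 = 6 + 8 + 0 = 14
|a| = √(2² + 2² + 0²) = √8 ≈ 2.828
|b| = √(3² + 4² + 0²) = √25 ≈ 5
cos θ = (a·b)/(|a||b|) = 14/(2.828·5) ≈ 0.9899
θ = arccos(0.9899) ≈ 8.13°

8.13°


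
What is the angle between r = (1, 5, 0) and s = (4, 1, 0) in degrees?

r·s = 1·4 + 5·1 + 0·0 = 4 + 5 + 0 = 9
|r| = √(1² + 5² + 0²) = √26 ≈ 5.099
|s| = √(4² + 1² + 0²) = √17 ≈ 4.123
cos θ = (r·s)/(|r||s|) = 9/(5.099·4.123) ≈ 0.4281
θ = arccos(0.4281) ≈ 64.65°

64.65°


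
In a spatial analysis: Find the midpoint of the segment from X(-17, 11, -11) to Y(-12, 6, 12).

M = ((x₁+x₂)/2, (y₁+y₂)/2, (z₁+z₂)/2)
  = ((-17 - 12)/2, (11 + 6)/2, (-11 + 12)/2)
  = (-29/2, 17/2, 1/2)
  = (-14.5, 8.5, 0.5)

(-14.5, 8.5, 0.5)


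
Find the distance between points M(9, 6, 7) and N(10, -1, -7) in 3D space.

d = √[(x₂-x₁)² + (y₂-y₁)² + (z₂-z₁)²]
  = √[1² + (-7)² + (-14)²]
  = √[1 + 49 + 196]
  = √246
  ≈ 15.68

15.68


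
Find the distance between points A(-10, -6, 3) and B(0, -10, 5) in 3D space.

d = √[(x₂-x₁)² + (y₂-y₁)² + (z₂-z₁)²]
  = √[10² + (-4)² + 2²]
  = √[100 + 16 + 4]
  = √120
  ≈ 10.95

10.95


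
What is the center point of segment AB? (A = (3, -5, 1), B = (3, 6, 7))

M = ((x₁+x₂)/2, (y₁+y₂)/2, (z₁+z₂)/2)
  = ((3 + 3)/2, (-5 + 6)/2, (1 + 7)/2)
  = (6/2, 1/2, 8/2)
  = (3, 0.5, 4)

(3, 0.5, 4)


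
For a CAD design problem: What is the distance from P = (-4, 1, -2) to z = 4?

distance = |a·x₀ + b·y₀ + c·z₀ - d| / √(a² + b² + c²)
  = |0·(-4) + 0·1 + 1·(-2) - 4| / √(0² + 0² + 1²)
  = |0 + 0 - 2 - 4| / √(0 + 0 + 1)
  = |-6| / √1
  = 6 / 1
  ≈ 6

6


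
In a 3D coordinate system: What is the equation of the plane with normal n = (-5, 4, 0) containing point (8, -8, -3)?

The plane through P with normal n = (a, b, c) satisfies n·(r - P) = 0,
i.e. ax + by + cz = a·x₀ + b·y₀ + c·z₀.
d = (-5)·8 + 4·(-8) + 0·(-3)
  = -40 - 32 + 0
  = -72
Equation: -5x + 4y = -72

-5x + 4y = -72


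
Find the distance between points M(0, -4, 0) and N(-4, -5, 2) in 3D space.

d = √[(x₂-x₁)² + (y₂-y₁)² + (z₂-z₁)²]
  = √[(-4)² + (-1)² + 2²]
  = √[16 + 1 + 4]
  = √21
  ≈ 4.583

4.583


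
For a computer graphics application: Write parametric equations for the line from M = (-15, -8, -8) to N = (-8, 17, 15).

Direction vector d = N - M = (-8 + 15, 17 + 8, 15 + 8) = (7, 25, 23)
Parametric form r = M + t·d:
x = -15 + 7t, y = -8 + 25t, z = -8 + 23t

x = -15 + 7t, y = -8 + 25t, z = -8 + 23t


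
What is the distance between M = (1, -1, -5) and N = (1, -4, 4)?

d = √[(x₂-x₁)² + (y₂-y₁)² + (z₂-z₁)²]
  = √[0² + (-3)² + 9²]
  = √[0 + 9 + 81]
  = √90
  ≈ 9.487

9.487


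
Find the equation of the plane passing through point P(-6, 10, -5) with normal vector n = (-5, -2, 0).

The plane through P with normal n = (a, b, c) satisfies n·(r - P) = 0,
i.e. ax + by + cz = a·x₀ + b·y₀ + c·z₀.
d = (-5)·(-6) + (-2)·10 + 0·(-5)
  = 30 - 20 + 0
  = 10
Equation: -5x - 2y = 10

-5x - 2y = 10


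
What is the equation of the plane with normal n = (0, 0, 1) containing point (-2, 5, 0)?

The plane through P with normal n = (a, b, c) satisfies n·(r - P) = 0,
i.e. ax + by + cz = a·x₀ + b·y₀ + c·z₀.
d = 0·(-2) + 0·5 + 1·0
  = 0 + 0 + 0
  = 0
Equation: z = 0

z = 0


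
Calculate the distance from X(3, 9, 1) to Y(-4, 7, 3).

d = √[(x₂-x₁)² + (y₂-y₁)² + (z₂-z₁)²]
  = √[(-7)² + (-2)² + 2²]
  = √[49 + 4 + 4]
  = √57
  ≈ 7.55

7.55


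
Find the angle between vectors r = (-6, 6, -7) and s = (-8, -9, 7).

r·s = (-6)·(-8) + 6·(-9) + (-7)·7 = 48 - 54 - 49 = -55
|r| = √((-6)² + 6² + (-7)²) = √121 ≈ 11
|s| = √((-8)² + (-9)² + 7²) = √194 ≈ 13.93
cos θ = (r·s)/(|r||s|) = -55/(11·13.93) ≈ -0.359
θ = arccos(-0.359) ≈ 111°

111°


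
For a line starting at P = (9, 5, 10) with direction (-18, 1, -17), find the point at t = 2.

P(t) = P + t·d
  = (9 + (-18)·2, 5 + 1·2, 10 + (-17)·2)
  = (9 - 36, 5 + 2, 10 - 34)
  = (-27, 7, -24)

(-27, 7, -24)


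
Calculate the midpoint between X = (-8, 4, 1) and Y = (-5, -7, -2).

M = ((x₁+x₂)/2, (y₁+y₂)/2, (z₁+z₂)/2)
  = ((-8 - 5)/2, (4 - 7)/2, (1 - 2)/2)
  = (-13/2, -3/2, -1/2)
  = (-6.5, -1.5, -0.5)

(-6.5, -1.5, -0.5)


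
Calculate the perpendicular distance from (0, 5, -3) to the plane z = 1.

distance = |a·x₀ + b·y₀ + c·z₀ - d| / √(a² + b² + c²)
  = |0·0 + 0·5 + 1·(-3) - 1| / √(0² + 0² + 1²)
  = |0 + 0 - 3 - 1| / √(0 + 0 + 1)
  = |-4| / √1
  = 4 / 1
  ≈ 4

4


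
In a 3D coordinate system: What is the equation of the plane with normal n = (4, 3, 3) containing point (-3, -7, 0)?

The plane through P with normal n = (a, b, c) satisfies n·(r - P) = 0,
i.e. ax + by + cz = a·x₀ + b·y₀ + c·z₀.
d = 4·(-3) + 3·(-7) + 3·0
  = -12 - 21 + 0
  = -33
Equation: 4x + 3y + 3z = -33

4x + 3y + 3z = -33


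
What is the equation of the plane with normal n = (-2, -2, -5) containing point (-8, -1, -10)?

The plane through P with normal n = (a, b, c) satisfies n·(r - P) = 0,
i.e. ax + by + cz = a·x₀ + b·y₀ + c·z₀.
d = (-2)·(-8) + (-2)·(-1) + (-5)·(-10)
  = 16 + 2 + 50
  = 68
Equation: -2x - 2y - 5z = 68

-2x - 2y - 5z = 68


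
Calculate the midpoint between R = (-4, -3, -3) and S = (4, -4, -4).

M = ((x₁+x₂)/2, (y₁+y₂)/2, (z₁+z₂)/2)
  = ((-4 + 4)/2, (-3 - 4)/2, (-3 - 4)/2)
  = (0/2, -7/2, -7/2)
  = (0, -3.5, -3.5)

(0, -3.5, -3.5)


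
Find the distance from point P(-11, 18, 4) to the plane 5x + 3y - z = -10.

distance = |a·x₀ + b·y₀ + c·z₀ - d| / √(a² + b² + c²)
  = |5·(-11) + 3·18 + (-1)·4 - (-10)| / √(5² + 3² + (-1)²)
  = |-55 + 54 - 4 + 10| / √(25 + 9 + 1)
  = |5| / √35
  = 5 / 5.916
  ≈ 0.8452

0.8452


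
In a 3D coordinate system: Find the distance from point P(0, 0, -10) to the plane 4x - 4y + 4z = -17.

distance = |a·x₀ + b·y₀ + c·z₀ - d| / √(a² + b² + c²)
  = |4·0 + (-4)·0 + 4·(-10) - (-17)| / √(4² + (-4)² + 4²)
  = |0 + 0 - 40 + 17| / √(16 + 16 + 16)
  = |-23| / √48
  = 23 / 6.928
  ≈ 3.32

3.32


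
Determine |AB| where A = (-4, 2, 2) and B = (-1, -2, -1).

d = √[(x₂-x₁)² + (y₂-y₁)² + (z₂-z₁)²]
  = √[3² + (-4)² + (-3)²]
  = √[9 + 16 + 9]
  = √34
  ≈ 5.831

5.831


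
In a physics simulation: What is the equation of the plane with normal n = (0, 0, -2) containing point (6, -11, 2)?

The plane through P with normal n = (a, b, c) satisfies n·(r - P) = 0,
i.e. ax + by + cz = a·x₀ + b·y₀ + c·z₀.
d = 0·6 + 0·(-11) + (-2)·2
  = 0 + 0 - 4
  = -4
Equation: -2z = -4

-2z = -4


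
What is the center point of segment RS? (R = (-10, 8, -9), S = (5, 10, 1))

M = ((x₁+x₂)/2, (y₁+y₂)/2, (z₁+z₂)/2)
  = ((-10 + 5)/2, (8 + 10)/2, (-9 + 1)/2)
  = (-5/2, 18/2, -8/2)
  = (-2.5, 9, -4)

(-2.5, 9, -4)


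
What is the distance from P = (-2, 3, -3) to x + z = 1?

distance = |a·x₀ + b·y₀ + c·z₀ - d| / √(a² + b² + c²)
  = |1·(-2) + 0·3 + 1·(-3) - 1| / √(1² + 0² + 1²)
  = |-2 + 0 - 3 - 1| / √(1 + 0 + 1)
  = |-6| / √2
  = 6 / 1.414
  ≈ 4.243

4.243


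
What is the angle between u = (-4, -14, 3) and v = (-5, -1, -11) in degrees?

u·v = (-4)·(-5) + (-14)·(-1) + 3·(-11) = 20 + 14 - 33 = 1
|u| = √((-4)² + (-14)² + 3²) = √221 ≈ 14.87
|v| = √((-5)² + (-1)² + (-11)²) = √147 ≈ 12.12
cos θ = (u·v)/(|u||v|) = 1/(14.87·12.12) ≈ 0.005548
θ = arccos(0.005548) ≈ 89.68°

89.68°


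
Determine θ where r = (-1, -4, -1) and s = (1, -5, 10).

r·s = (-1)·1 + (-4)·(-5) + (-1)·10 = -1 + 20 - 10 = 9
|r| = √((-1)² + (-4)² + (-1)²) = √18 ≈ 4.243
|s| = √(1² + (-5)² + 10²) = √126 ≈ 11.22
cos θ = (r·s)/(|r||s|) = 9/(4.243·11.22) ≈ 0.189
θ = arccos(0.189) ≈ 79.11°

79.11°


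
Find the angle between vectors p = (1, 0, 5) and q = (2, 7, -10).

p·q = 1·2 + 0·7 + 5·(-10) = 2 + 0 - 50 = -48
|p| = √(1² + 0² + 5²) = √26 ≈ 5.099
|q| = √(2² + 7² + (-10)²) = √153 ≈ 12.37
cos θ = (p·q)/(|p||q|) = -48/(5.099·12.37) ≈ -0.761
θ = arccos(-0.761) ≈ 139.6°

139.6°


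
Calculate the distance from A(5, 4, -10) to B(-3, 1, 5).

d = √[(x₂-x₁)² + (y₂-y₁)² + (z₂-z₁)²]
  = √[(-8)² + (-3)² + 15²]
  = √[64 + 9 + 225]
  = √298
  ≈ 17.26

17.26


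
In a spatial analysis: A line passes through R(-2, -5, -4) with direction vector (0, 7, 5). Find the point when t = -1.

P(t) = R + t·d
  = (-2 + 0·(-1), -5 + 7·(-1), -4 + 5·(-1))
  = (-2 + 0, -5 - 7, -4 - 5)
  = (-2, -12, -9)

(-2, -12, -9)


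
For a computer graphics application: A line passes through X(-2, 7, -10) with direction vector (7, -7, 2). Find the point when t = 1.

P(t) = X + t·d
  = (-2 + 7·1, 7 + (-7)·1, -10 + 2·1)
  = (-2 + 7, 7 - 7, -10 + 2)
  = (5, 0, -8)

(5, 0, -8)


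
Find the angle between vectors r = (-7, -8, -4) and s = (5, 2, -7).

r·s = (-7)·5 + (-8)·2 + (-4)·(-7) = -35 - 16 + 28 = -23
|r| = √((-7)² + (-8)² + (-4)²) = √129 ≈ 11.36
|s| = √(5² + 2² + (-7)²) = √78 ≈ 8.832
cos θ = (r·s)/(|r||s|) = -23/(11.36·8.832) ≈ -0.2293
θ = arccos(-0.2293) ≈ 103.3°

103.3°


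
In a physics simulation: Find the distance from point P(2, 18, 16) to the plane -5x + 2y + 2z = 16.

distance = |a·x₀ + b·y₀ + c·z₀ - d| / √(a² + b² + c²)
  = |(-5)·2 + 2·18 + 2·16 - 16| / √((-5)² + 2² + 2²)
  = |-10 + 36 + 32 - 16| / √(25 + 4 + 4)
  = |42| / √33
  = 42 / 5.745
  ≈ 7.311

7.311


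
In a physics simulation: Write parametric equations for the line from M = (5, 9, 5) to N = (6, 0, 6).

Direction vector d = N - M = (6 - 5, 0 - 9, 6 - 5) = (1, -9, 1)
Parametric form r = M + t·d:
x = 5 + t, y = 9 - 9t, z = 5 + t

x = 5 + t, y = 9 - 9t, z = 5 + t


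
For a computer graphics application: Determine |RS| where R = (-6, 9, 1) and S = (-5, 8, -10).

d = √[(x₂-x₁)² + (y₂-y₁)² + (z₂-z₁)²]
  = √[1² + (-1)² + (-11)²]
  = √[1 + 1 + 121]
  = √123
  ≈ 11.09

11.09


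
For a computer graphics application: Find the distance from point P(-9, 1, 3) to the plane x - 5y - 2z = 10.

distance = |a·x₀ + b·y₀ + c·z₀ - d| / √(a² + b² + c²)
  = |1·(-9) + (-5)·1 + (-2)·3 - 10| / √(1² + (-5)² + (-2)²)
  = |-9 - 5 - 6 - 10| / √(1 + 25 + 4)
  = |-30| / √30
  = 30 / 5.477
  ≈ 5.477

5.477


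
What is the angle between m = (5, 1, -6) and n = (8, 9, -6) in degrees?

m·n = 5·8 + 1·9 + (-6)·(-6) = 40 + 9 + 36 = 85
|m| = √(5² + 1² + (-6)²) = √62 ≈ 7.874
|n| = √(8² + 9² + (-6)²) = √181 ≈ 13.45
cos θ = (m·n)/(|m||n|) = 85/(7.874·13.45) ≈ 0.8024
θ = arccos(0.8024) ≈ 36.64°

36.64°


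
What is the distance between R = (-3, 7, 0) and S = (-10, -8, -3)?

d = √[(x₂-x₁)² + (y₂-y₁)² + (z₂-z₁)²]
  = √[(-7)² + (-15)² + (-3)²]
  = √[49 + 225 + 9]
  = √283
  ≈ 16.82

16.82


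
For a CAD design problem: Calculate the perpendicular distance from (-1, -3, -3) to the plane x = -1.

distance = |a·x₀ + b·y₀ + c·z₀ - d| / √(a² + b² + c²)
  = |1·(-1) + 0·(-3) + 0·(-3) - (-1)| / √(1² + 0² + 0²)
  = |-1 + 0 + 0 + 1| / √(1 + 0 + 0)
  = |0| / √1
  = 0 / 1
  ≈ 0

0


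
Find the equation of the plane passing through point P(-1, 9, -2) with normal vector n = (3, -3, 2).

The plane through P with normal n = (a, b, c) satisfies n·(r - P) = 0,
i.e. ax + by + cz = a·x₀ + b·y₀ + c·z₀.
d = 3·(-1) + (-3)·9 + 2·(-2)
  = -3 - 27 - 4
  = -34
Equation: 3x - 3y + 2z = -34

3x - 3y + 2z = -34


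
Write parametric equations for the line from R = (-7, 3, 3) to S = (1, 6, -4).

Direction vector d = S - R = (1 + 7, 6 - 3, -4 - 3) = (8, 3, -7)
Parametric form r = R + t·d:
x = -7 + 8t, y = 3 + 3t, z = 3 - 7t

x = -7 + 8t, y = 3 + 3t, z = 3 - 7t


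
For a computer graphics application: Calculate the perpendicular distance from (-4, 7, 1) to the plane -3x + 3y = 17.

distance = |a·x₀ + b·y₀ + c·z₀ - d| / √(a² + b² + c²)
  = |(-3)·(-4) + 3·7 + 0·1 - 17| / √((-3)² + 3² + 0²)
  = |12 + 21 + 0 - 17| / √(9 + 9 + 0)
  = |16| / √18
  = 16 / 4.243
  ≈ 3.771

3.771


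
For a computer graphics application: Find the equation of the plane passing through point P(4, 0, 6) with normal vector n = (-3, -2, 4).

The plane through P with normal n = (a, b, c) satisfies n·(r - P) = 0,
i.e. ax + by + cz = a·x₀ + b·y₀ + c·z₀.
d = (-3)·4 + (-2)·0 + 4·6
  = -12 + 0 + 24
  = 12
Equation: -3x - 2y + 4z = 12

-3x - 2y + 4z = 12


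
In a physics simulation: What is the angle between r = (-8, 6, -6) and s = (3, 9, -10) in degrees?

r·s = (-8)·3 + 6·9 + (-6)·(-10) = -24 + 54 + 60 = 90
|r| = √((-8)² + 6² + (-6)²) = √136 ≈ 11.66
|s| = √(3² + 9² + (-10)²) = √190 ≈ 13.78
cos θ = (r·s)/(|r||s|) = 90/(11.66·13.78) ≈ 0.5599
θ = arccos(0.5599) ≈ 55.95°

55.95°


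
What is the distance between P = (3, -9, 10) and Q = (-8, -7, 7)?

d = √[(x₂-x₁)² + (y₂-y₁)² + (z₂-z₁)²]
  = √[(-11)² + 2² + (-3)²]
  = √[121 + 4 + 9]
  = √134
  ≈ 11.58

11.58


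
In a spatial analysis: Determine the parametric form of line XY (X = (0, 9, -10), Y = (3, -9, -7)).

Direction vector d = Y - X = (3 + 0, -9 - 9, -7 + 10) = (3, -18, 3)
Parametric form r = X + t·d:
x = 0 + 3t, y = 9 - 18t, z = -10 + 3t

x = 0 + 3t, y = 9 - 18t, z = -10 + 3t


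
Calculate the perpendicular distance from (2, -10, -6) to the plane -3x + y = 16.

distance = |a·x₀ + b·y₀ + c·z₀ - d| / √(a² + b² + c²)
  = |(-3)·2 + 1·(-10) + 0·(-6) - 16| / √((-3)² + 1² + 0²)
  = |-6 - 10 + 0 - 16| / √(9 + 1 + 0)
  = |-32| / √10
  = 32 / 3.162
  ≈ 10.12

10.12


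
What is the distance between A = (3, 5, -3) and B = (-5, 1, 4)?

d = √[(x₂-x₁)² + (y₂-y₁)² + (z₂-z₁)²]
  = √[(-8)² + (-4)² + 7²]
  = √[64 + 16 + 49]
  = √129
  ≈ 11.36

11.36


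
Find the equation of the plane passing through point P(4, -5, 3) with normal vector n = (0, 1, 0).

The plane through P with normal n = (a, b, c) satisfies n·(r - P) = 0,
i.e. ax + by + cz = a·x₀ + b·y₀ + c·z₀.
d = 0·4 + 1·(-5) + 0·3
  = 0 - 5 + 0
  = -5
Equation: y = -5

y = -5


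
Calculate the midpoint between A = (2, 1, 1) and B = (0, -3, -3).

M = ((x₁+x₂)/2, (y₁+y₂)/2, (z₁+z₂)/2)
  = ((2 + 0)/2, (1 - 3)/2, (1 - 3)/2)
  = (2/2, -2/2, -2/2)
  = (1, -1, -1)

(1, -1, -1)


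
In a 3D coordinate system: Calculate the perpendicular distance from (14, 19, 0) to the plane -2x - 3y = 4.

distance = |a·x₀ + b·y₀ + c·z₀ - d| / √(a² + b² + c²)
  = |(-2)·14 + (-3)·19 + 0·0 - 4| / √((-2)² + (-3)² + 0²)
  = |-28 - 57 + 0 - 4| / √(4 + 9 + 0)
  = |-89| / √13
  = 89 / 3.606
  ≈ 24.68

24.68


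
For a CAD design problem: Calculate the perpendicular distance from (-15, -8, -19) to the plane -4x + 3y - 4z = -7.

distance = |a·x₀ + b·y₀ + c·z₀ - d| / √(a² + b² + c²)
  = |(-4)·(-15) + 3·(-8) + (-4)·(-19) - (-7)| / √((-4)² + 3² + (-4)²)
  = |60 - 24 + 76 + 7| / √(16 + 9 + 16)
  = |119| / √41
  = 119 / 6.403
  ≈ 18.58

18.58


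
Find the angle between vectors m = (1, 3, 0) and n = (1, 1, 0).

m·n = 1·1 + 3·1 + 0·0 = 1 + 3 + 0 = 4
|m| = √(1² + 3² + 0²) = √10 ≈ 3.162
|n| = √(1² + 1² + 0²) = √2 ≈ 1.414
cos θ = (m·n)/(|m||n|) = 4/(3.162·1.414) ≈ 0.8944
θ = arccos(0.8944) ≈ 26.57°

26.57°


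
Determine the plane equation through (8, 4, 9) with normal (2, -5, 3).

The plane through P with normal n = (a, b, c) satisfies n·(r - P) = 0,
i.e. ax + by + cz = a·x₀ + b·y₀ + c·z₀.
d = 2·8 + (-5)·4 + 3·9
  = 16 - 20 + 27
  = 23
Equation: 2x - 5y + 3z = 23

2x - 5y + 3z = 23


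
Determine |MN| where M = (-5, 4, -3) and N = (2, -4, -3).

d = √[(x₂-x₁)² + (y₂-y₁)² + (z₂-z₁)²]
  = √[7² + (-8)² + 0²]
  = √[49 + 64 + 0]
  = √113
  ≈ 10.63

10.63


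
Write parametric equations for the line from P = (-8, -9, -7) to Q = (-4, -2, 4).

Direction vector d = Q - P = (-4 + 8, -2 + 9, 4 + 7) = (4, 7, 11)
Parametric form r = P + t·d:
x = -8 + 4t, y = -9 + 7t, z = -7 + 11t

x = -8 + 4t, y = -9 + 7t, z = -7 + 11t


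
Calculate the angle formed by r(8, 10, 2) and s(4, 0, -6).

r·s = 8·4 + 10·0 + 2·(-6) = 32 + 0 - 12 = 20
|r| = √(8² + 10² + 2²) = √168 ≈ 12.96
|s| = √(4² + 0² + (-6)²) = √52 ≈ 7.211
cos θ = (r·s)/(|r||s|) = 20/(12.96·7.211) ≈ 0.214
θ = arccos(0.214) ≈ 77.64°

77.64°


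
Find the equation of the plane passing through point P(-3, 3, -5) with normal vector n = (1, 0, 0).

The plane through P with normal n = (a, b, c) satisfies n·(r - P) = 0,
i.e. ax + by + cz = a·x₀ + b·y₀ + c·z₀.
d = 1·(-3) + 0·3 + 0·(-5)
  = -3 + 0 + 0
  = -3
Equation: x = -3

x = -3


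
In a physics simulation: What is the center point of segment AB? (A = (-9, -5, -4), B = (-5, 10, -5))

M = ((x₁+x₂)/2, (y₁+y₂)/2, (z₁+z₂)/2)
  = ((-9 - 5)/2, (-5 + 10)/2, (-4 - 5)/2)
  = (-14/2, 5/2, -9/2)
  = (-7, 2.5, -4.5)

(-7, 2.5, -4.5)


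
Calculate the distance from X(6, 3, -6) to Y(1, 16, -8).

d = √[(x₂-x₁)² + (y₂-y₁)² + (z₂-z₁)²]
  = √[(-5)² + 13² + (-2)²]
  = √[25 + 169 + 4]
  = √198
  ≈ 14.07

14.07


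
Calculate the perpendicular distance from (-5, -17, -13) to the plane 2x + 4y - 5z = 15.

distance = |a·x₀ + b·y₀ + c·z₀ - d| / √(a² + b² + c²)
  = |2·(-5) + 4·(-17) + (-5)·(-13) - 15| / √(2² + 4² + (-5)²)
  = |-10 - 68 + 65 - 15| / √(4 + 16 + 25)
  = |-28| / √45
  = 28 / 6.708
  ≈ 4.174

4.174


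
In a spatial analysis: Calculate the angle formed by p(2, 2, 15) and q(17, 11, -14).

p·q = 2·17 + 2·11 + 15·(-14) = 34 + 22 - 210 = -154
|p| = √(2² + 2² + 15²) = √233 ≈ 15.26
|q| = √(17² + 11² + (-14)²) = √606 ≈ 24.62
cos θ = (p·q)/(|p||q|) = -154/(15.26·24.62) ≈ -0.4098
θ = arccos(-0.4098) ≈ 114.2°

114.2°


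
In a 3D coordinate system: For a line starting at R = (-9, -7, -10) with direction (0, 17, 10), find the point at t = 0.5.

P(t) = R + t·d
  = (-9 + 0·0.5, -7 + 17·0.5, -10 + 10·0.5)
  = (-9 + 0, -7 + 8.5, -10 + 5)
  = (-9, 1.5, -5)

(-9, 1.5, -5)


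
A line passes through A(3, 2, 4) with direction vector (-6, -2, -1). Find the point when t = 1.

P(t) = A + t·d
  = (3 + (-6)·1, 2 + (-2)·1, 4 + (-1)·1)
  = (3 - 6, 2 - 2, 4 - 1)
  = (-3, 0, 3)

(-3, 0, 3)


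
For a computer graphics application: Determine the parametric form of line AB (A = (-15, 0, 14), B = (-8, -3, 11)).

Direction vector d = B - A = (-8 + 15, -3 + 0, 11 - 14) = (7, -3, -3)
Parametric form r = A + t·d:
x = -15 + 7t, y = 0 - 3t, z = 14 - 3t

x = -15 + 7t, y = 0 - 3t, z = 14 - 3t


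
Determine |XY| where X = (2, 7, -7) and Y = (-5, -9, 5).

d = √[(x₂-x₁)² + (y₂-y₁)² + (z₂-z₁)²]
  = √[(-7)² + (-16)² + 12²]
  = √[49 + 256 + 144]
  = √449
  ≈ 21.19

21.19


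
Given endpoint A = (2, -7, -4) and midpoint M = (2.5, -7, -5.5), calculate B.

B = 2M - A
  = (2·2.5 - 2, 2·(-7) - (-7), 2·(-5.5) - (-4))
  = (5 - 2, -14 + 7, -11 + 4)
  = (3, -7, -7)

(3, -7, -7)


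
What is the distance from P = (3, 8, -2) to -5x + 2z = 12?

distance = |a·x₀ + b·y₀ + c·z₀ - d| / √(a² + b² + c²)
  = |(-5)·3 + 0·8 + 2·(-2) - 12| / √((-5)² + 0² + 2²)
  = |-15 + 0 - 4 - 12| / √(25 + 0 + 4)
  = |-31| / √29
  = 31 / 5.385
  ≈ 5.757

5.757


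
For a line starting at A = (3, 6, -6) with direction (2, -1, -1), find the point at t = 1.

P(t) = A + t·d
  = (3 + 2·1, 6 + (-1)·1, -6 + (-1)·1)
  = (3 + 2, 6 - 1, -6 - 1)
  = (5, 5, -7)

(5, 5, -7)


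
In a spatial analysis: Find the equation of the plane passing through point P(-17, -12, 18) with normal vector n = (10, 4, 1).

The plane through P with normal n = (a, b, c) satisfies n·(r - P) = 0,
i.e. ax + by + cz = a·x₀ + b·y₀ + c·z₀.
d = 10·(-17) + 4·(-12) + 1·18
  = -170 - 48 + 18
  = -200
Equation: 10x + 4y + z = -200

10x + 4y + z = -200


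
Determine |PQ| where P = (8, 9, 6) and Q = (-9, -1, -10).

d = √[(x₂-x₁)² + (y₂-y₁)² + (z₂-z₁)²]
  = √[(-17)² + (-10)² + (-16)²]
  = √[289 + 100 + 256]
  = √645
  ≈ 25.4

25.4


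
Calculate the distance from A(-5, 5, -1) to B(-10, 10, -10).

d = √[(x₂-x₁)² + (y₂-y₁)² + (z₂-z₁)²]
  = √[(-5)² + 5² + (-9)²]
  = √[25 + 25 + 81]
  = √131
  ≈ 11.45

11.45


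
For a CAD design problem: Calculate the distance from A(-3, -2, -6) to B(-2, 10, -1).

d = √[(x₂-x₁)² + (y₂-y₁)² + (z₂-z₁)²]
  = √[1² + 12² + 5²]
  = √[1 + 144 + 25]
  = √170
  ≈ 13.04

13.04


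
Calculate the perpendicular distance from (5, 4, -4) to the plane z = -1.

distance = |a·x₀ + b·y₀ + c·z₀ - d| / √(a² + b² + c²)
  = |0·5 + 0·4 + 1·(-4) - (-1)| / √(0² + 0² + 1²)
  = |0 + 0 - 4 + 1| / √(0 + 0 + 1)
  = |-3| / √1
  = 3 / 1
  ≈ 3

3


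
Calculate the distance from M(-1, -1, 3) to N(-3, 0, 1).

d = √[(x₂-x₁)² + (y₂-y₁)² + (z₂-z₁)²]
  = √[(-2)² + 1² + (-2)²]
  = √[4 + 1 + 4]
  = √9
  ≈ 3

3


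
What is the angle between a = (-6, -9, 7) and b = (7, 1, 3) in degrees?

a·b = (-6)·7 + (-9)·1 + 7·3 = -42 - 9 + 21 = -30
|a| = √((-6)² + (-9)² + 7²) = √166 ≈ 12.88
|b| = √(7² + 1² + 3²) = √59 ≈ 7.681
cos θ = (a·b)/(|a||b|) = -30/(12.88·7.681) ≈ -0.3031
θ = arccos(-0.3031) ≈ 107.6°

107.6°


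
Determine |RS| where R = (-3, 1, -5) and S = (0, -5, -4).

d = √[(x₂-x₁)² + (y₂-y₁)² + (z₂-z₁)²]
  = √[3² + (-6)² + 1²]
  = √[9 + 36 + 1]
  = √46
  ≈ 6.782

6.782


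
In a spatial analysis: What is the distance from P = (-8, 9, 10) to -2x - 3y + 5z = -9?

distance = |a·x₀ + b·y₀ + c·z₀ - d| / √(a² + b² + c²)
  = |(-2)·(-8) + (-3)·9 + 5·10 - (-9)| / √((-2)² + (-3)² + 5²)
  = |16 - 27 + 50 + 9| / √(4 + 9 + 25)
  = |48| / √38
  = 48 / 6.164
  ≈ 7.787

7.787


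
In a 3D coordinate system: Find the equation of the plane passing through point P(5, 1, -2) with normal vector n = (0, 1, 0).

The plane through P with normal n = (a, b, c) satisfies n·(r - P) = 0,
i.e. ax + by + cz = a·x₀ + b·y₀ + c·z₀.
d = 0·5 + 1·1 + 0·(-2)
  = 0 + 1 + 0
  = 1
Equation: y = 1

y = 1


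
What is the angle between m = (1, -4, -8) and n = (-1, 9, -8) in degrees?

m·n = 1·(-1) + (-4)·9 + (-8)·(-8) = -1 - 36 + 64 = 27
|m| = √(1² + (-4)² + (-8)²) = √81 ≈ 9
|n| = √((-1)² + 9² + (-8)²) = √146 ≈ 12.08
cos θ = (m·n)/(|m||n|) = 27/(9·12.08) ≈ 0.2483
θ = arccos(0.2483) ≈ 75.62°

75.62°


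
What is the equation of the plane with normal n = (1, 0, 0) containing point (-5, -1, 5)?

The plane through P with normal n = (a, b, c) satisfies n·(r - P) = 0,
i.e. ax + by + cz = a·x₀ + b·y₀ + c·z₀.
d = 1·(-5) + 0·(-1) + 0·5
  = -5 + 0 + 0
  = -5
Equation: x = -5

x = -5


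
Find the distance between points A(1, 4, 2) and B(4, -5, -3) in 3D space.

d = √[(x₂-x₁)² + (y₂-y₁)² + (z₂-z₁)²]
  = √[3² + (-9)² + (-5)²]
  = √[9 + 81 + 25]
  = √115
  ≈ 10.72

10.72


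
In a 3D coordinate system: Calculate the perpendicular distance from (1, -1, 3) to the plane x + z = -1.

distance = |a·x₀ + b·y₀ + c·z₀ - d| / √(a² + b² + c²)
  = |1·1 + 0·(-1) + 1·3 - (-1)| / √(1² + 0² + 1²)
  = |1 + 0 + 3 + 1| / √(1 + 0 + 1)
  = |5| / √2
  = 5 / 1.414
  ≈ 3.536

3.536


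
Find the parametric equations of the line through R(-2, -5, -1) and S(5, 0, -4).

Direction vector d = S - R = (5 + 2, 0 + 5, -4 + 1) = (7, 5, -3)
Parametric form r = R + t·d:
x = -2 + 7t, y = -5 + 5t, z = -1 - 3t

x = -2 + 7t, y = -5 + 5t, z = -1 - 3t


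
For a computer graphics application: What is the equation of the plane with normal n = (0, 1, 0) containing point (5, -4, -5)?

The plane through P with normal n = (a, b, c) satisfies n·(r - P) = 0,
i.e. ax + by + cz = a·x₀ + b·y₀ + c·z₀.
d = 0·5 + 1·(-4) + 0·(-5)
  = 0 - 4 + 0
  = -4
Equation: y = -4

y = -4


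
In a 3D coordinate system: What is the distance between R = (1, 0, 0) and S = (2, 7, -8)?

d = √[(x₂-x₁)² + (y₂-y₁)² + (z₂-z₁)²]
  = √[1² + 7² + (-8)²]
  = √[1 + 49 + 64]
  = √114
  ≈ 10.68

10.68


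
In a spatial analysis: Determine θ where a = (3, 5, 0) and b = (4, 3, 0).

a·b = 3·4 + 5·3 + 0·0 = 12 + 15 + 0 = 27
|a| = √(3² + 5² + 0²) = √34 ≈ 5.831
|b| = √(4² + 3² + 0²) = √25 ≈ 5
cos θ = (a·b)/(|a||b|) = 27/(5.831·5) ≈ 0.9261
θ = arccos(0.9261) ≈ 22.17°

22.17°


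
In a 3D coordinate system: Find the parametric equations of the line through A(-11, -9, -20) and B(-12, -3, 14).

Direction vector d = B - A = (-12 + 11, -3 + 9, 14 + 20) = (-1, 6, 34)
Parametric form r = A + t·d:
x = -11 - t, y = -9 + 6t, z = -20 + 34t

x = -11 - t, y = -9 + 6t, z = -20 + 34t


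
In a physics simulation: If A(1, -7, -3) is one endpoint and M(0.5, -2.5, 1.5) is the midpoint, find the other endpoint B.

B = 2M - A
  = (2·0.5 - 1, 2·(-2.5) - (-7), 2·1.5 - (-3))
  = (1 - 1, -5 + 7, 3 + 3)
  = (0, 2, 6)

(0, 2, 6)


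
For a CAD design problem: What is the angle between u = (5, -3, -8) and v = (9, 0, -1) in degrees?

u·v = 5·9 + (-3)·0 + (-8)·(-1) = 45 + 0 + 8 = 53
|u| = √(5² + (-3)² + (-8)²) = √98 ≈ 9.899
|v| = √(9² + 0² + (-1)²) = √82 ≈ 9.055
cos θ = (u·v)/(|u||v|) = 53/(9.899·9.055) ≈ 0.5912
θ = arccos(0.5912) ≈ 53.76°

53.76°


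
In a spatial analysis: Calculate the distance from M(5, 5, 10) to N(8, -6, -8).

d = √[(x₂-x₁)² + (y₂-y₁)² + (z₂-z₁)²]
  = √[3² + (-11)² + (-18)²]
  = √[9 + 121 + 324]
  = √454
  ≈ 21.31

21.31


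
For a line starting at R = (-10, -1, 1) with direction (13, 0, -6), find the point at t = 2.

P(t) = R + t·d
  = (-10 + 13·2, -1 + 0·2, 1 + (-6)·2)
  = (-10 + 26, -1 + 0, 1 - 12)
  = (16, -1, -11)

(16, -1, -11)


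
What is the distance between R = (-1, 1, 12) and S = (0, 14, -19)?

d = √[(x₂-x₁)² + (y₂-y₁)² + (z₂-z₁)²]
  = √[1² + 13² + (-31)²]
  = √[1 + 169 + 961]
  = √1131
  ≈ 33.63

33.63


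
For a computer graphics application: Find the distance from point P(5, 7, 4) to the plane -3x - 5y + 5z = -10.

distance = |a·x₀ + b·y₀ + c·z₀ - d| / √(a² + b² + c²)
  = |(-3)·5 + (-5)·7 + 5·4 - (-10)| / √((-3)² + (-5)² + 5²)
  = |-15 - 35 + 20 + 10| / √(9 + 25 + 25)
  = |-20| / √59
  = 20 / 7.681
  ≈ 2.604

2.604


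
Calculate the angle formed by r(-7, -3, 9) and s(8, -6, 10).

r·s = (-7)·8 + (-3)·(-6) + 9·10 = -56 + 18 + 90 = 52
|r| = √((-7)² + (-3)² + 9²) = √139 ≈ 11.79
|s| = √(8² + (-6)² + 10²) = √200 ≈ 14.14
cos θ = (r·s)/(|r||s|) = 52/(11.79·14.14) ≈ 0.3119
θ = arccos(0.3119) ≈ 71.83°

71.83°


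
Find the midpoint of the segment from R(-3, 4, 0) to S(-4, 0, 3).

M = ((x₁+x₂)/2, (y₁+y₂)/2, (z₁+z₂)/2)
  = ((-3 - 4)/2, (4 + 0)/2, (0 + 3)/2)
  = (-7/2, 4/2, 3/2)
  = (-3.5, 2, 1.5)

(-3.5, 2, 1.5)


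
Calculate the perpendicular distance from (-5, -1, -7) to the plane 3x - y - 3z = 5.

distance = |a·x₀ + b·y₀ + c·z₀ - d| / √(a² + b² + c²)
  = |3·(-5) + (-1)·(-1) + (-3)·(-7) - 5| / √(3² + (-1)² + (-3)²)
  = |-15 + 1 + 21 - 5| / √(9 + 1 + 9)
  = |2| / √19
  = 2 / 4.359
  ≈ 0.4588

0.4588


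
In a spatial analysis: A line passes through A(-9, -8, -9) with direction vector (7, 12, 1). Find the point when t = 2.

P(t) = A + t·d
  = (-9 + 7·2, -8 + 12·2, -9 + 1·2)
  = (-9 + 14, -8 + 24, -9 + 2)
  = (5, 16, -7)

(5, 16, -7)


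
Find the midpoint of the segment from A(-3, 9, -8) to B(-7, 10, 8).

M = ((x₁+x₂)/2, (y₁+y₂)/2, (z₁+z₂)/2)
  = ((-3 - 7)/2, (9 + 10)/2, (-8 + 8)/2)
  = (-10/2, 19/2, 0/2)
  = (-5, 9.5, 0)

(-5, 9.5, 0)


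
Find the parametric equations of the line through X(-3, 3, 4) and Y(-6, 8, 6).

Direction vector d = Y - X = (-6 + 3, 8 - 3, 6 - 4) = (-3, 5, 2)
Parametric form r = X + t·d:
x = -3 - 3t, y = 3 + 5t, z = 4 + 2t

x = -3 - 3t, y = 3 + 5t, z = 4 + 2t


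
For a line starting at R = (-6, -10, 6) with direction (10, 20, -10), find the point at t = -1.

P(t) = R + t·d
  = (-6 + 10·(-1), -10 + 20·(-1), 6 + (-10)·(-1))
  = (-6 - 10, -10 - 20, 6 + 10)
  = (-16, -30, 16)

(-16, -30, 16)


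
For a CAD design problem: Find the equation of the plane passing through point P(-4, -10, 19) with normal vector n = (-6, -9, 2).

The plane through P with normal n = (a, b, c) satisfies n·(r - P) = 0,
i.e. ax + by + cz = a·x₀ + b·y₀ + c·z₀.
d = (-6)·(-4) + (-9)·(-10) + 2·19
  = 24 + 90 + 38
  = 152
Equation: -6x - 9y + 2z = 152

-6x - 9y + 2z = 152
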